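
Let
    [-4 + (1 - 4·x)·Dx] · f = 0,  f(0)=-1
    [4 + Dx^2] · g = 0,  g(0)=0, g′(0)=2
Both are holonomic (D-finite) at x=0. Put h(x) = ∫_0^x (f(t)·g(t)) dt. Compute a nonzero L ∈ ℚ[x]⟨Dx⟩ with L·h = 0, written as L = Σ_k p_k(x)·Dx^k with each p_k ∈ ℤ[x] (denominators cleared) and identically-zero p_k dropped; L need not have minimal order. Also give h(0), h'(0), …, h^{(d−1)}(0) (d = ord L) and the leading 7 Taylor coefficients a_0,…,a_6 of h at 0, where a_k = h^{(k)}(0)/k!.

f: a_k = -1, -4, -16, -64, -256, -1024, -4096, …
g: a_k = 0, 2, 0, -4/3, 0, 4/15, 0, …
f·g: L₀ = L_f ⊗_s L_g, ord ≤ 1·2.
h=∫h₀ ⇒ L = L₀·Dx.
L = (-4 + 16·x)·Dx + 8·Dx^2 + (-1 + 4·x)·Dx^3  (order 3).
h: a_k = 0, 0, -1, -8/3, -23/3, -368/15, -3682/45, …
ICs: h(0) = 0, h′(0) = 0, h′′(0) = -2.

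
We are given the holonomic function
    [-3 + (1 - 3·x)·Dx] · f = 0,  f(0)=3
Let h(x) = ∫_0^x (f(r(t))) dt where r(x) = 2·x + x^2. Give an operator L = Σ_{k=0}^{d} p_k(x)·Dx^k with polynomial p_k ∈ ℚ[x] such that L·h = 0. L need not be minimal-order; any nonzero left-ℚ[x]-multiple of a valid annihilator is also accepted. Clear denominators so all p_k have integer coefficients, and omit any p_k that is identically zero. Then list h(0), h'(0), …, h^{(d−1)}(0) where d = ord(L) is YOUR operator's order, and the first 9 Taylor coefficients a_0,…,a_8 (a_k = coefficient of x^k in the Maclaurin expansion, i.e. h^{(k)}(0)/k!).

L = (6 + 6·x)·Dx + (-1 + 6·x + 3·x^2)·Dx^2  (order 2).
h: a_k = 0, 3, 9, 39, 189, 4887/5, 5265, 204201/7, 164997, …
ICs: h(0) = 0, h′(0) = 3.

f: a_k = 3, 9, 27, 81, 243, 729, 2187, 6561, 19683, …
f∘r: x↦r, Dx↦Dx/r' in L_f ⇒ L₀.
∫: right-multiply L₀ by Dx.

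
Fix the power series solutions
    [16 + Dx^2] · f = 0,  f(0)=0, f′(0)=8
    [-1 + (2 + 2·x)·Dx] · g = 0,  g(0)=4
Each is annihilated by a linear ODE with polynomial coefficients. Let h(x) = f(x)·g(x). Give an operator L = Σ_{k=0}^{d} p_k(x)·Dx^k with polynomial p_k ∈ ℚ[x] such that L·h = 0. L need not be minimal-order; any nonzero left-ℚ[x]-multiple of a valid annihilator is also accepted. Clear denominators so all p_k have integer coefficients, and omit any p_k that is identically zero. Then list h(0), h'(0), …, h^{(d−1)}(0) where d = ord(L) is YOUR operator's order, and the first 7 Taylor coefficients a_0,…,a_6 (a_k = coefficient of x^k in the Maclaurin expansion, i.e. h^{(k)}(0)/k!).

f: a_k = 0, 8, 0, -64/3, 0, 256/15, 0, …
g: a_k = 4, 2, -1/2, 1/4, -5/32, 7/64, -21/256, …
Product ⇒ symmetric product L₀, ord ≤ 2.
L = (67 + 128·x + 64·x^2) + (-4 - 4·x)·Dx + (4 + 8·x + 4·x^2)·Dx^2  (order 2).
h: a_k = 0, 32, 16, -268/3, -122/3, 4661/60, 1187/40, …
ICs: h(0) = 0, h′(0) = 32.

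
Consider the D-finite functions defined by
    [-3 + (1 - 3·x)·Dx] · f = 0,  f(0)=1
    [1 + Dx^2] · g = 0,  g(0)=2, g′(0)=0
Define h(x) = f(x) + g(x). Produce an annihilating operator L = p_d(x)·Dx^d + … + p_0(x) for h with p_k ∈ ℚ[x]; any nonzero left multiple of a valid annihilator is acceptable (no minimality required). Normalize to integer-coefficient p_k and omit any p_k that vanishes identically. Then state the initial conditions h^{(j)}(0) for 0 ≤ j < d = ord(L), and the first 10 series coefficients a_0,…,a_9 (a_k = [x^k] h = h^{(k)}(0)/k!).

f: a_k = 1, 3, 9, 27, 81, 243, 729, 2187, 6561, 19683, …
g: a_k = 2, 0, -1, 0, 1/12, 0, -1/360, 0, 1/20160, 0, …
L₀ := lclm(L_f,L_g); ord L₀ ≤ 1+2.
L = (165 - 18·x + 27·x^2) + (-19 + 63·x - 27·x^2 + 27·x^3)·Dx + (165 - 18·x + 27·x^2)·Dx^2 + (-19 + 63·x - 27·x^2 + 27·x^3)·Dx^3  (order 3).
h: a_k = 3, 3, 8, 27, 973/12, 243, 262439/360, 2187, 132269761/20160, 19683, …
ICs: h(0) = 3, h′(0) = 3, h′′(0) = 16.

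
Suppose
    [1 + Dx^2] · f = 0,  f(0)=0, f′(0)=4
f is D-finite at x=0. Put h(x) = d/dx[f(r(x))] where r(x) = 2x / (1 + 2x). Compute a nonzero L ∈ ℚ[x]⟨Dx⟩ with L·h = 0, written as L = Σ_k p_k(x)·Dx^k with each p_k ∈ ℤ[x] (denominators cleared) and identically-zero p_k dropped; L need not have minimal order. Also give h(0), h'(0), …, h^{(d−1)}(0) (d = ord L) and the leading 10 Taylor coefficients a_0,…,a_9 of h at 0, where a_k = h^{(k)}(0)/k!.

f: a_k = 0, 4, 0, -2/3, 0, 1/30, 0, -1/1260, 0, 1/90720, …
h₀=f(r): pull back L_f along r ⇒ L₀.
Derive L from L₀ (diff closure).
L = (28 + 96·x + 96·x^2) + (12 + 72·x + 144·x^2 + 96·x^3)·Dx + (1 + 8·x + 24·x^2 + 32·x^3 + 16·x^4)·Dx^2  (order 2).
h: a_k = 8, -32, 80, -128, 16/3, 960, -221792/45, 814592/45, -3586864/63, 10235840/63, …
ICs: h(0) = 8, h′(0) = -32.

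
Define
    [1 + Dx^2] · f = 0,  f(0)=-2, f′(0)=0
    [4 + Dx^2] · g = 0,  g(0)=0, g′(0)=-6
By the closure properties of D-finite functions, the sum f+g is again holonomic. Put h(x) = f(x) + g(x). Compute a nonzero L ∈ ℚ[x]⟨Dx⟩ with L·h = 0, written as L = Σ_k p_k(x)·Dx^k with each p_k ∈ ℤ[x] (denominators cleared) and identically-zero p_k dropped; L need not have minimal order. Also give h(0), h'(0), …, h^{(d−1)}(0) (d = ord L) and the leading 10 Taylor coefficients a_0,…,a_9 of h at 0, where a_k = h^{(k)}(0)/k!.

L = 4 + 5·Dx^2 + Dx^4  (order 4).
h: a_k = -2, -6, 1, 4, -1/12, -4/5, 1/360, 8/105, -1/20160, -4/945, …
ICs: h(0) = -2, h′(0) = -6, h′′(0) = 2, h′′′(0) = 24.

f: a_k = -2, 0, 1, 0, -1/12, 0, 1/360, 0, -1/20160, 0, …
g: a_k = 0, -6, 0, 4, 0, -4/5, 0, 8/105, 0, -4/945, …
Weyl lclm of L_f,L_g ⇒ L₀ (ord ≤ 4).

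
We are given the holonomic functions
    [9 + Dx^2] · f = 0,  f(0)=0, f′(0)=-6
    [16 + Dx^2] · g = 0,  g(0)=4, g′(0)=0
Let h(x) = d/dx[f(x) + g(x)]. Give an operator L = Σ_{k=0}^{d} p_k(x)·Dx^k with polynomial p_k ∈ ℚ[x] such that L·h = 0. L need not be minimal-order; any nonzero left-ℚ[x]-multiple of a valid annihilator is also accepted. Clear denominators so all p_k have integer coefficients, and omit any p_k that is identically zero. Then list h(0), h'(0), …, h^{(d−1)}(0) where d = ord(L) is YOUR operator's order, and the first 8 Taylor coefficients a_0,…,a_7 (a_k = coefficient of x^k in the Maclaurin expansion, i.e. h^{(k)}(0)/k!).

f: a_k = 0, -6, 0, 9, 0, -81/20, 0, 243/280, …
g: a_k = 4, 0, -32, 0, 128/3, 0, -1024/45, 0, …
Sum ⇒ L₀ = lclm(L_f,L_g) in ℚ(x)⟨Dx⟩.
Derive L from L₀ (diff closure).
L = 144 + 25·Dx^2 + Dx^4  (order 4).
h: a_k = -6, -64, 27, 512/3, -81/4, -2048/15, 243/40, 16384/315, …
ICs: h(0) = -6, h′(0) = -64, h′′(0) = 54, h′′′(0) = 1024.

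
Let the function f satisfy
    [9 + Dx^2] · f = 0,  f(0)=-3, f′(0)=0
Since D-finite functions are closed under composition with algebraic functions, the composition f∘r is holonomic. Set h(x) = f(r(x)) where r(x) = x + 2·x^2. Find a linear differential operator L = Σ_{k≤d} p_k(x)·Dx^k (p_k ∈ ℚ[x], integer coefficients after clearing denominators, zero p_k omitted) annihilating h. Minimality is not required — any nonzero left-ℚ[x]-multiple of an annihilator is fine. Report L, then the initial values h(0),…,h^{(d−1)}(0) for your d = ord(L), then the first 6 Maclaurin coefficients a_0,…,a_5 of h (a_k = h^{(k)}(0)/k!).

f: a_k = -3, 0, 27/2, 0, -81/8, 0, …
h₀=f(r): pull back L_f along r ⇒ L₀.
L = (9 + 108·x + 432·x^2 + 576·x^3) - 4·Dx + (1 + 4·x)·Dx^2  (order 2).
h: a_k = -3, 0, 27/2, 54, 351/8, -81, …
ICs: h(0) = -3, h′(0) = 0.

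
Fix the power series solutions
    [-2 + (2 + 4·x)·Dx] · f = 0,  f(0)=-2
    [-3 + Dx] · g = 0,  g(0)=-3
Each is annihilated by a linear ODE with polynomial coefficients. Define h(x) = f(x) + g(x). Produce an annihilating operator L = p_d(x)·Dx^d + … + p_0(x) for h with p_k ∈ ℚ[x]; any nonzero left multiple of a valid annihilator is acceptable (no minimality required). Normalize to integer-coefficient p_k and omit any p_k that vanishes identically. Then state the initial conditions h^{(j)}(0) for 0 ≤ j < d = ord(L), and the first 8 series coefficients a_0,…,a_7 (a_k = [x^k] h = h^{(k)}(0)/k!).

L = (6 + 9·x) + (-5 - 18·x - 18·x^2)·Dx + (1 + 5·x + 6·x^2)·Dx^2  (order 2).
h: a_k = -5, -11, -25/2, -29/2, -71/8, -313/40, -33/80, -3039/560, …
ICs: h(0) = -5, h′(0) = -11.

f: a_k = -2, -2, 1, -1, 5/4, -7/4, 21/8, -33/8, …
g: a_k = -3, -9, -27/2, -27/2, -81/8, -243/40, -243/80, -729/560, …
h₀=f+g: left-lcm gives L₀, ord ≤ 2.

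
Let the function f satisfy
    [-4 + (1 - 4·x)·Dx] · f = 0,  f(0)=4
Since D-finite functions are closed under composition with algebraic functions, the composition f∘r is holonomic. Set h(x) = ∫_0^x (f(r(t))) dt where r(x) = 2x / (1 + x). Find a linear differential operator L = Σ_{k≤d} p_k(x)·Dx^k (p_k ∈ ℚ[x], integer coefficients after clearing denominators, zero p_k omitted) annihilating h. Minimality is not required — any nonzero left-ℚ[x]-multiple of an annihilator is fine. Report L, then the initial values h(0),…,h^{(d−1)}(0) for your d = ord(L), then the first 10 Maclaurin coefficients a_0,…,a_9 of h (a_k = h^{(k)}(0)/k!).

f: a_k = 4, 16, 64, 256, 1024, 4096, 16384, 65536, 262144, 1048576, …
L₀ from L_f via x↦r, Dx↦r'^{-1}Dx.
Integrate: L := L₀·Dx.
L = 8·Dx + (-1 + 6·x + 7·x^2)·Dx^2  (order 2).
h: a_k = 0, 4, 16, 224/3, 392, 10976/5, 38416/3, 76832, 470596, 26353376/9, …
ICs: h(0) = 0, h′(0) = 4.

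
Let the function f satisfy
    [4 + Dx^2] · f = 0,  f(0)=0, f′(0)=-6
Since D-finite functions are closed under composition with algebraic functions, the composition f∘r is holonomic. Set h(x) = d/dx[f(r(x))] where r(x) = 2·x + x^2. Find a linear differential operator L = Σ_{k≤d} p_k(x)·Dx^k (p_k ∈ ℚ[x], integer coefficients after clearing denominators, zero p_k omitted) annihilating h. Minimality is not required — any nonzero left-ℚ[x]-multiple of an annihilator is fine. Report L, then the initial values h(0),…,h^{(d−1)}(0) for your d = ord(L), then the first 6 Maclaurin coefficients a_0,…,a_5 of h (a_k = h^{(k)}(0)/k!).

L = (19 + 64·x + 96·x^2 + 64·x^3 + 16·x^4) + (-3 - 3·x)·Dx + (1 + 2·x + x^2)·Dx^2  (order 2).
h: a_k = -12, -12, 96, 192, -8, -360, …
ICs: h(0) = -12, h′(0) = -12.

f: a_k = 0, -6, 0, 4, 0, -4/5, …
h₀=f(r): pull back L_f along r ⇒ L₀.
Derive L from L₀ (diff closure).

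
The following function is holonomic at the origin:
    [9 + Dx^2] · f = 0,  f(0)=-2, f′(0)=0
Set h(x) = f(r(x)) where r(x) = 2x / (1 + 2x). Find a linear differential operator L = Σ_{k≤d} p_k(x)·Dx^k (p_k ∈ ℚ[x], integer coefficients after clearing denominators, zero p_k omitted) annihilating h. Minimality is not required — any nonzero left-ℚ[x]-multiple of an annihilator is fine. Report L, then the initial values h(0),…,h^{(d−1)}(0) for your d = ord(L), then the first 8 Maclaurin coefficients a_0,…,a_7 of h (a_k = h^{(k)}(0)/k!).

L = 36 + (4 + 24·x + 48·x^2 + 32·x^3)·Dx + (1 + 8·x + 24·x^2 + 32·x^3 + 16·x^4)·Dx^2  (order 2).
h: a_k = -2, 0, 36, -144, 324, -288, -6552/5, 44064/5, …
ICs: h(0) = -2, h′(0) = 0.

f: a_k = -2, 0, 9, 0, -27/4, 0, 81/40, 0, …
Substitute x→r, Dx→(1/r')Dx; clear ⇒ L₀.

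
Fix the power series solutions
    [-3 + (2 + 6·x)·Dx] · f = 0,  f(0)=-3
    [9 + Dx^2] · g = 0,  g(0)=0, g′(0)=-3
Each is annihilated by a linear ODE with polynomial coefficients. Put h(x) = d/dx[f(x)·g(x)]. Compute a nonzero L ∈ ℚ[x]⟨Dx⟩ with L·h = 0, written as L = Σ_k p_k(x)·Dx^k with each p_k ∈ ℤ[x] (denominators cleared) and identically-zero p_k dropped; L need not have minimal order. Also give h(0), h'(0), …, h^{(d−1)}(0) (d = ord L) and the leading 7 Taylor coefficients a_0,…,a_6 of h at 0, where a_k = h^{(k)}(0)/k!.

f: a_k = -3, -9/2, 27/8, -81/16, 1215/128, -5103/256, 45927/1024, …
g: a_k = 0, -3, 0, 9/2, 0, -81/40, 0, …
L₀ := L_f ⊗_s L_g (sym. prod.), ord ≤ 2.
h₀' ⇒ L via d/dx closure of L₀.
L = (477 + 3888·x + 11016·x^2 + 15552·x^3 + 11664·x^4) + (-12 - 324·x - 1296·x^2 - 1296·x^3)·Dx + (28 + 264·x + 972·x^2 + 1728·x^3 + 1296·x^4)·Dx^2  (order 2).
h: a_k = 9, 27, -567/8, -81/4, -4617/128, 177147/640, -716607/1024, …
ICs: h(0) = 9, h′(0) = 27.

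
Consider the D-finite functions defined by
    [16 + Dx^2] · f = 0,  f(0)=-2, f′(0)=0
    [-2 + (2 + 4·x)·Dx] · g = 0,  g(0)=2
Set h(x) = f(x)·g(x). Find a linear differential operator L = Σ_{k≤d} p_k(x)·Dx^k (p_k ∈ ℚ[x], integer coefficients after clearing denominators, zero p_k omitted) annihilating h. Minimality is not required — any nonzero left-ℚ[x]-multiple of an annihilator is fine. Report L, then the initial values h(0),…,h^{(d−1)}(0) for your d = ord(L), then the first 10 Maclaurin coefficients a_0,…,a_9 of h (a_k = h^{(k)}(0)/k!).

L = (19 + 64·x + 64·x^2) + (-2 - 4·x)·Dx + (1 + 4·x + 4·x^2)·Dx^2  (order 2).
h: a_k = -4, -4, 34, 30, -337/6, -181/6, 5281/180, 3811/180, -199649/10080, 12543/1120, …
ICs: h(0) = -4, h′(0) = -4.

f: a_k = -2, 0, 16, 0, -64/3, 0, 512/45, 0, -1024/315, 0, …
g: a_k = 2, 2, -1, 1, -5/4, 7/4, -21/8, 33/8, -429/64, 715/64, …
L₀ := L_f ⊗_s L_g (sym. prod.), ord ≤ 2.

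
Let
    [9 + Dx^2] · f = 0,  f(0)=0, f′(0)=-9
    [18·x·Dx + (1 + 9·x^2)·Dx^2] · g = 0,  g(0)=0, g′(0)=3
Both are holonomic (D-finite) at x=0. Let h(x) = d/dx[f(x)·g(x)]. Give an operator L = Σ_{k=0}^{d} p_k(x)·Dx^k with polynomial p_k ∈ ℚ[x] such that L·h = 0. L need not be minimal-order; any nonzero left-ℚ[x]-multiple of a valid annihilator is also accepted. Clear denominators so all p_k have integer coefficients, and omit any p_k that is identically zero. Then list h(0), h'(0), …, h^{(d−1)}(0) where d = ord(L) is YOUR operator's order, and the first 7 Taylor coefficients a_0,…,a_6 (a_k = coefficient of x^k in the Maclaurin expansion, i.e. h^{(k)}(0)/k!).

L = (8910 + 214326·x^2 + 3024621·x^4 + 5668704·x^6 + 6377292·x^8 + 9565938·x^10 + 43046721·x^12) + (5508·x + 207036·x^3 + 1837080·x^5 + 4723920·x^7 + 10628820·x^9 + 19131876·x^11)·Dx + (1080 + 27540·x^2 + 389286·x^4 + 971028·x^6 + 1889568·x^8 + 4251528·x^10 + 9565938·x^12)·Dx^2 + (612·x + 23004·x^3 + 204120·x^5 + 524880·x^7 + 1180980·x^9 + 2125764·x^11)·Dx^3 + (10 + 414·x^2 + 5913·x^4 + 37908·x^6 + 131220·x^8 + 354294·x^10 + 531441·x^12)·Dx^4  (order 4).
h: a_k = 0, -54, 0, 486, 0, -13851/4, 0, …
ICs: h(0) = 0, h′(0) = -54, h′′(0) = 0, h′′′(0) = 2916.

f: a_k = 0, -9, 0, 27/2, 0, -243/40, 0, …
g: a_k = 0, 3, 0, -9, 0, 243/5, 0, …
L₀ := L_f ⊗_s L_g (sym. prod.), ord ≤ 4.
Derive L from L₀ (diff closure).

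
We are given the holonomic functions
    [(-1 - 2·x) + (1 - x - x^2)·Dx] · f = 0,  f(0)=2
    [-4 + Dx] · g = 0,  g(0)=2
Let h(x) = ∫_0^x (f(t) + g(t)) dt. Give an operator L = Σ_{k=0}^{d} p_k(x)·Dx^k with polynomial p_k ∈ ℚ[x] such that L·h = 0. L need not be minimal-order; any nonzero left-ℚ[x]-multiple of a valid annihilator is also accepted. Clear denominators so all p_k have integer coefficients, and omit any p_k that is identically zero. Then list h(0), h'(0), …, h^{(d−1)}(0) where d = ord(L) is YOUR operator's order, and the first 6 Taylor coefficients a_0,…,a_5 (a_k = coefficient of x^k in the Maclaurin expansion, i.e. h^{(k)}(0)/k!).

f: a_k = 2, 2, 4, 6, 10, 16, …
g: a_k = 2, 8, 16, 64/3, 64/3, 256/15, …
h₀=f+g: left-lcm gives L₀, ord ≤ 2.
h=∫h₀ ⇒ L = L₀·Dx.
L = (-8·x - 72·x^2 - 32·x^3)·Dx + (-12 + 38·x + 22·x^2 - 32·x^3 - 16·x^4)·Dx^2 + (3 - 9·x - x^2 + 10·x^3 + 4·x^4)·Dx^3  (order 3).
h: a_k = 0, 4, 5, 20/3, 41/6, 94/15, …
ICs: h(0) = 0, h′(0) = 4, h′′(0) = 10.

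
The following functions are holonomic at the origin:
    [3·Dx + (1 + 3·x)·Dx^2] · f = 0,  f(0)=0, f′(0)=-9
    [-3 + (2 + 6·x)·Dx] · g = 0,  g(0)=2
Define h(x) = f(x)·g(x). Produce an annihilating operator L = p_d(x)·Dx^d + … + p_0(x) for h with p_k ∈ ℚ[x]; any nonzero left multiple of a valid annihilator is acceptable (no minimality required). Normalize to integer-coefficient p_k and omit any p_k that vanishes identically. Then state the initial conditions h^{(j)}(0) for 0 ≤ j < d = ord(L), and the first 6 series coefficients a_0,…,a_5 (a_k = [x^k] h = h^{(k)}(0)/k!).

L = 9 + (4 + 24·x + 36·x^2)·Dx^2  (order 2).
h: a_k = 0, -18, 0, 27/4, -81/4, 17253/320, …
ICs: h(0) = 0, h′(0) = -18.

f: a_k = 0, -9, 27/2, -27, 243/4, -729/5, …
g: a_k = 2, 3, -9/4, 27/8, -405/64, 1701/128, …
Sym-product of L_f,L_g gives L₀ (≤ ord 2).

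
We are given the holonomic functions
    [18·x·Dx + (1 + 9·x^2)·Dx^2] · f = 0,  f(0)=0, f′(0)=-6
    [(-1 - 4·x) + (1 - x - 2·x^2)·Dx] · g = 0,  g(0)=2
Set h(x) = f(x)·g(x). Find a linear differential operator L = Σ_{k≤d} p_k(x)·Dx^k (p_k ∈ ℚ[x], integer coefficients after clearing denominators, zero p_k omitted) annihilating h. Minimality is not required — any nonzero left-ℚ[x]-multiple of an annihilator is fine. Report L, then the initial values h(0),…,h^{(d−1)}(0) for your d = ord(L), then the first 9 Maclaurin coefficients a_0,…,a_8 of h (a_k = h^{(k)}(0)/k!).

f: a_k = 0, -6, 0, 18, 0, -486/5, 0, 4374/7, 0, …
g: a_k = 2, 2, 6, 10, 22, 42, 86, 170, 342, …
f·g: L₀ = L_f ⊗_s L_g, ord ≤ 2·1.
L = (4 + 18·x + 108·x^2) + (2 - 10·x + 36·x^2 + 108·x^3)·Dx + (-1 + x - 7·x^2 + 9·x^3 + 18·x^4)·Dx^2  (order 2).
h: a_k = 0, -12, -12, 0, -24, -1092/5, -1332/5, 19128/35, 96/7, …
ICs: h(0) = 0, h′(0) = -12.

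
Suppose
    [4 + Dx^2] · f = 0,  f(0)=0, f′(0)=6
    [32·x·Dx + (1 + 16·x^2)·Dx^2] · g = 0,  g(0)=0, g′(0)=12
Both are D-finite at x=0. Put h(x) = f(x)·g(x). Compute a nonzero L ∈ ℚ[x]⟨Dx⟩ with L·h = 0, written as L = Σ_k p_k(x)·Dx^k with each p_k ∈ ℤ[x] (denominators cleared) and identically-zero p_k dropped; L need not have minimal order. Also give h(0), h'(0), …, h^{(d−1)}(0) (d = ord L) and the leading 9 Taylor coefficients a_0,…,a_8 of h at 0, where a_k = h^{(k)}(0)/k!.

f: a_k = 0, 6, 0, -4, 0, 4/5, 0, -8/105, 0, …
g: a_k = 0, 12, 0, -64, 0, 3072/5, 0, -49152/7, 0, …
Sym-product of L_f,L_g gives L₀ (≤ ord 4).
L = (1360 + 60416·x^2 + 106496·x^4 + 262144·x^6 + 1048576·x^8) + (2304·x + 45056·x^3 + 196608·x^5 + 1048576·x^7)·Dx + (360 + 15872·x^2 + 36864·x^4 + 131072·x^6 + 524288·x^8)·Dx^2 + (576·x + 11264·x^3 + 49152·x^5 + 262144·x^7)·Dx^3 + (5 + 192·x^2 + 2560·x^4 + 16384·x^6 + 65536·x^8)·Dx^4  (order 4).
h: a_k = 0, 0, 72, 0, -432, 0, 3952, 0, -44640, …
ICs: h(0) = 0, h′(0) = 0, h′′(0) = 144, h′′′(0) = 0.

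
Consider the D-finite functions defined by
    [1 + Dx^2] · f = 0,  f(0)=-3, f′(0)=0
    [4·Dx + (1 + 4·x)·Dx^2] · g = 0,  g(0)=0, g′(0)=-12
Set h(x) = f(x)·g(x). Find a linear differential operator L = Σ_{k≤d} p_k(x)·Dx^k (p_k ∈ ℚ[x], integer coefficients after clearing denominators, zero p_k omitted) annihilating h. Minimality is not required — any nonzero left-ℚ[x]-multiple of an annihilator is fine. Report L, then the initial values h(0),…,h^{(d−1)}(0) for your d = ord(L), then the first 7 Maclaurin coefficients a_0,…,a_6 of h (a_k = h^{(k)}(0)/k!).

f: a_k = -3, 0, 3/2, 0, -1/8, 0, 1/240, …
g: a_k = 0, -12, 24, -64, 192, -3072/5, 2048, …
Sym-product of L_f,L_g gives L₀ (≤ ord 4).
L = (-147 - 144·x - 224·x^2 + 256·x^3 + 256·x^4) + (-56 - 160·x + 384·x^2 + 512·x^3)·Dx + (-150 - 160·x - 192·x^2 + 512·x^3 + 512·x^4)·Dx^2 + (-56 - 160·x + 384·x^2 + 512·x^3)·Dx^3 + (-3 - 16·x + 32·x^2 + 256·x^3 + 256·x^4)·Dx^4  (order 4).
h: a_k = 0, 36, -72, 174, -540, 17487/10, -5859, …
ICs: h(0) = 0, h′(0) = 36, h′′(0) = -144, h′′′(0) = 1044.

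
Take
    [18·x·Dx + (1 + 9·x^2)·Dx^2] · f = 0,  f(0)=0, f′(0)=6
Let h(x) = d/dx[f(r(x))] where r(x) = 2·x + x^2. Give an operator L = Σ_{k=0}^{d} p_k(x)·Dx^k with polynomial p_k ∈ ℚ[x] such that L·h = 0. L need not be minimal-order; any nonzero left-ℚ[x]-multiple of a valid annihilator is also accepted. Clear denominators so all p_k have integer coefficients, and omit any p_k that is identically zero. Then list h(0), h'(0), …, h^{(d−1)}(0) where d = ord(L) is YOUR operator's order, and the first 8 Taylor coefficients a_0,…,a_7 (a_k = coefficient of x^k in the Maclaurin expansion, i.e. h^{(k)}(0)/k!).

f: a_k = 0, 6, 0, -18, 0, 486/5, 0, -4374/7, …
f∘r: x↦r, Dx↦Dx/r' in L_f ⇒ L₀.
Differentiate: ansatz ord ≤ ord L₀ ⇒ L.
L = (-1 + 72·x + 144·x^2 + 108·x^3 + 27·x^4) + (1 + x + 36·x^2 + 72·x^3 + 45·x^4 + 9·x^5)·Dx  (order 1).
h: a_k = 12, 12, -432, -864, 15012, 46548, -505440, -2208384, …
ICs: h(0) = 12.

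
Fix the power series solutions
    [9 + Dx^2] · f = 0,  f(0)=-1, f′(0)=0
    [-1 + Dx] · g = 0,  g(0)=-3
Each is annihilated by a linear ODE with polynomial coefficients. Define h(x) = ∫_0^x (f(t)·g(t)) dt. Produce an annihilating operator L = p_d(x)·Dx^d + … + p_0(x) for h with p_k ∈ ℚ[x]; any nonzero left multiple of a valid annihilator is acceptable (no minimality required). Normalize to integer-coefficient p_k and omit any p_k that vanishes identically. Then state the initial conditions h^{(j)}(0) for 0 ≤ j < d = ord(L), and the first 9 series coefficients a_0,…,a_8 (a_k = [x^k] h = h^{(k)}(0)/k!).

f: a_k = -1, 0, 9/2, 0, -27/8, 0, 81/80, 0, -729/4480, …
g: a_k = -3, -3, -3/2, -1/2, -1/8, -1/40, -1/240, -1/1680, -1/13440, …
Sym-product of L_f,L_g gives L₀ (≤ ord 2).
Integrate: L := L₀·Dx.
L = 10·Dx - 2·Dx^2 + Dx^3  (order 3).
h: a_k = 0, 3, 3/2, -4, -13/4, 7/10, 79/60, 22/105, -307/1680, …
ICs: h(0) = 0, h′(0) = 3, h′′(0) = 3.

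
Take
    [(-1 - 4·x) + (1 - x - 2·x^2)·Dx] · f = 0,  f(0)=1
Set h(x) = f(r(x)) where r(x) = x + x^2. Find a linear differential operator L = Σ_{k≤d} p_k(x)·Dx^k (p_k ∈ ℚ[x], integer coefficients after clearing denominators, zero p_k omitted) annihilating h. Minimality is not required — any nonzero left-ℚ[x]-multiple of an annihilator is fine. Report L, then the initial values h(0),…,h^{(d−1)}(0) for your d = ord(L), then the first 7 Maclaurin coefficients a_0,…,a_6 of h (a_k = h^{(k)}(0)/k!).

L = (1 + 6·x + 12·x^2 + 8·x^3) + (-1 + x + 3·x^2 + 4·x^3 + 2·x^4)·Dx  (order 1).
h: a_k = 1, 1, 4, 11, 29, 80, 219, …
ICs: h(0) = 1.

f: a_k = 1, 1, 3, 5, 11, 21, 43, …
f∘r: x↦r, Dx↦Dx/r' in L_f ⇒ L₀.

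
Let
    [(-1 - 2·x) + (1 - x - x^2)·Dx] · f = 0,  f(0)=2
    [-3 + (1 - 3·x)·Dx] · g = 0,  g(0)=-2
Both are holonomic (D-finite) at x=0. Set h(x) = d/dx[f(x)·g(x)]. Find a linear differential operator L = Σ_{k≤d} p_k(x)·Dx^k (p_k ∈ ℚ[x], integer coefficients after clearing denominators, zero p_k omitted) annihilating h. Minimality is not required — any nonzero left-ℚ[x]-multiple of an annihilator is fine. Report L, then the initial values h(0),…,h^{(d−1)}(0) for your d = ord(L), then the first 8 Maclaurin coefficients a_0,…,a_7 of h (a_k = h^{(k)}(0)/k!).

L = (28 - 66·x - 48·x^2 + 96·x^3 + 108·x^4) + (-4 + 20·x - 15·x^2 - 40·x^3 + 30·x^4 + 27·x^5)·Dx  (order 1).
h: a_k = -16, -112, -540, -2240, -8560, -31128, -109536, -376640, …
ICs: h(0) = -16.

f: a_k = 2, 2, 4, 6, 10, 16, 26, 42, …
g: a_k = -2, -6, -18, -54, -162, -486, -1458, -4374, …
f·g: L₀ = L_f ⊗_s L_g, ord ≤ 1·1.
Derive L from L₀ (diff closure).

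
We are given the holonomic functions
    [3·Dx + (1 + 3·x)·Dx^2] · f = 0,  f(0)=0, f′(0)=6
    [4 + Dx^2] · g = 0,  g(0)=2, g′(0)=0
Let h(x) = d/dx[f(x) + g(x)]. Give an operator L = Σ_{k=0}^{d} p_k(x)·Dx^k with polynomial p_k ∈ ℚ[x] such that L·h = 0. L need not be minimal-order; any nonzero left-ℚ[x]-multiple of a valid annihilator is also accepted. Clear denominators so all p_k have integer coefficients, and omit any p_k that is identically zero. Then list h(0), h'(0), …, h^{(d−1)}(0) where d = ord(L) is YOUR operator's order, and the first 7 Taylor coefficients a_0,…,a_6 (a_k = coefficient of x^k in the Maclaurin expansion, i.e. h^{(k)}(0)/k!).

L = (348 + 144·x + 216·x^2) + (44 + 180·x + 216·x^2 + 216·x^3)·Dx + (87 + 36·x + 54·x^2)·Dx^2 + (11 + 45·x + 54·x^2 + 54·x^3)·Dx^3  (order 3).
h: a_k = 6, -26, 54, -470/3, 486, -21886/15, 4374, …
ICs: h(0) = 6, h′(0) = -26, h′′(0) = 108.

f: a_k = 0, 6, -9, 18, -81/2, 486/5, -243, …
g: a_k = 2, 0, -4, 0, 4/3, 0, -8/45, …
f+g: L₀ = lclm(L_f,L_g), ord ≤ 2+2.
Derive L from L₀ (diff closure).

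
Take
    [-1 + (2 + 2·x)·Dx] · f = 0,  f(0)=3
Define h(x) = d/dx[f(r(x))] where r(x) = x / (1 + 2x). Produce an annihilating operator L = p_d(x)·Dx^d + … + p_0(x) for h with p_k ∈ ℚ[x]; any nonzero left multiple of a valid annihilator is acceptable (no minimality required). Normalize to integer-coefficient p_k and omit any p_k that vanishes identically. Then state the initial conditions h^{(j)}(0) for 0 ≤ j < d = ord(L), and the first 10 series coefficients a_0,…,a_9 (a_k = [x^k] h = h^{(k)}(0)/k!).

L = (-9 - 24·x) + (-2 - 10·x - 12·x^2)·Dx  (order 1).
h: a_k = 3/2, -27/4, 369/16, -2271/32, 53145/256, -302805/512, 3404205/2048, -19021095/4096, 849059145/65536, -4744201305/131072, …
ICs: h(0) = 3/2.

f: a_k = 3, 3/2, -3/8, 3/16, -15/128, 21/256, -63/1024, 99/2048, -1287/32768, 2145/65536, …
h₀=f(r): pull back L_f along r ⇒ L₀.
Derive L from L₀ (diff closure).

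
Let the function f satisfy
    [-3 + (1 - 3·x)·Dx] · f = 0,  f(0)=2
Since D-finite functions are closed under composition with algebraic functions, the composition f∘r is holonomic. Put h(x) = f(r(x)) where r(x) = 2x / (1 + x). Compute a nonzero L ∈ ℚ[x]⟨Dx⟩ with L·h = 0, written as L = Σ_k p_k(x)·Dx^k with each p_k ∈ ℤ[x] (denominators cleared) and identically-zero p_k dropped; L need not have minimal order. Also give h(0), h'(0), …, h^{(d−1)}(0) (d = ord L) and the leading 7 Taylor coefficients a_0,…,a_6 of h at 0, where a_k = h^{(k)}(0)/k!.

L = 6 + (-1 + 4·x + 5·x^2)·Dx  (order 1).
h: a_k = 2, 12, 60, 300, 1500, 7500, 37500, …
ICs: h(0) = 2.

f: a_k = 2, 6, 18, 54, 162, 486, 1458, …
Change of var in L_f (x↦r) gives L₀.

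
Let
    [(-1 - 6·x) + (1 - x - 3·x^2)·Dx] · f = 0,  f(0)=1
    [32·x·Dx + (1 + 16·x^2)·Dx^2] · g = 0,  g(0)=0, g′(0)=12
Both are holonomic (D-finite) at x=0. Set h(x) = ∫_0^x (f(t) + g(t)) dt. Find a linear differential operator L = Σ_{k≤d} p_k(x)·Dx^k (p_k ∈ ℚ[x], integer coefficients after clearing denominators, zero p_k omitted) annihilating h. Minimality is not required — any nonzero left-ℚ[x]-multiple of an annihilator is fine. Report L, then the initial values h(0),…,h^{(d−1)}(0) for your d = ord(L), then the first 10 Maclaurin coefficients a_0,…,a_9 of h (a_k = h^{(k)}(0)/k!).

f: a_k = 1, 1, 4, 7, 19, 40, 97, 217, 508, 1159, …
g: a_k = 0, 12, 0, -64, 0, 3072/5, 0, -49152/7, 0, 262144/3, …
L₀ := lclm(L_f,L_g); ord L₀ ≤ 1+2.
∫: right-multiply L₀ by Dx.
L = (-128 + 512·x + 10560·x^2 + 25344·x^3 + 95904·x^4 + 41472·x^6)·Dx^2 + (37 + 208·x - 206·x^2 + 1476·x^3 + 24336·x^4 + 66528·x^5 + 6912·x^6 + 41472·x^7)·Dx^3 + (-4 - 21·x - 198·x^2 - 90·x^3 - 1775·x^4 + 4080·x^5 + 6336·x^6 + 2304·x^7 + 6912·x^8)·Dx^4  (order 4).
h: a_k = 0, 1, 13/2, 4/3, -57/4, 19/5, 1636/15, 97/7, -47633/56, 508/9, …
ICs: h(0) = 0, h′(0) = 1, h′′(0) = 13, h′′′(0) = 8.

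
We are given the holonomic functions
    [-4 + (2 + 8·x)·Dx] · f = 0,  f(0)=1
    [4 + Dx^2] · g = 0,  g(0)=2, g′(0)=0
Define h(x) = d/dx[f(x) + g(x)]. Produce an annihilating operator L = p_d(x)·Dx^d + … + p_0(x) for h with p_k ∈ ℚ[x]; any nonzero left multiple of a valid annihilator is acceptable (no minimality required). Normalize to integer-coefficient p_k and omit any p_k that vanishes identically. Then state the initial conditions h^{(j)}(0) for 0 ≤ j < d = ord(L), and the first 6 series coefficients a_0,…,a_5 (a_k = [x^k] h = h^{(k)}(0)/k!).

f: a_k = 1, 2, -2, 4, -10, 28, …
g: a_k = 2, 0, -4, 0, 4/3, 0, …
f+g: L₀ = lclm(L_f,L_g), ord ≤ 1+2.
Derive L from L₀ (diff closure).
L = (-32 - 16·x - 32·x^2) + (-4 - 24·x - 48·x^2 - 64·x^3)·Dx + (-8 - 4·x - 8·x^2)·Dx^2 + (-1 - 6·x - 12·x^2 - 16·x^3)·Dx^3  (order 3).
h: a_k = 2, -12, 12, -104/3, 140, -7576/15, …
ICs: h(0) = 2, h′(0) = -12, h′′(0) = 24.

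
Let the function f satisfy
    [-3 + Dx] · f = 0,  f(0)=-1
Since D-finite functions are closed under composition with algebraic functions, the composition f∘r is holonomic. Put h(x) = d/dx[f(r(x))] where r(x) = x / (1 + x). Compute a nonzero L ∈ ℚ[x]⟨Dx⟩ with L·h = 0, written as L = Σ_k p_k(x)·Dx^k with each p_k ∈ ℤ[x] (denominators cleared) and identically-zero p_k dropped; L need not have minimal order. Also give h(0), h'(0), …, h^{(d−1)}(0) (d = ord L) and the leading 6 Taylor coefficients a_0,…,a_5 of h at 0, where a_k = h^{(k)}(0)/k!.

f: a_k = -1, -3, -9/2, -9/2, -27/8, -81/40, …
Substitute x→r, Dx→(1/r')Dx; clear ⇒ L₀.
Differentiate: ansatz ord ≤ ord L₀ ⇒ L.
L = (1 - 2·x) + (-1 - 2·x - x^2)·Dx  (order 1).
h: a_k = -3, -3, 9/2, -3/2, -21/8, 207/40, …
ICs: h(0) = -3.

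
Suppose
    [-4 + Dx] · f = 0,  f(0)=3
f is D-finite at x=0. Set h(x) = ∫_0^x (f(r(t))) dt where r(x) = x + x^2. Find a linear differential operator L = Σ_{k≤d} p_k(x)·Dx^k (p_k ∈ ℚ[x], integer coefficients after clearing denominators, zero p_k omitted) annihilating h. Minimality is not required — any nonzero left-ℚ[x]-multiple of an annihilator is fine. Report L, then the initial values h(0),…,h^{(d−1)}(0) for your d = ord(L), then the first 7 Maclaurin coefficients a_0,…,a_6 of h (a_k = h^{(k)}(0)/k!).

L = (-4 - 8·x)·Dx + Dx^2  (order 2).
h: a_k = 0, 3, 6, 12, 20, 152/5, 208/5, …
ICs: h(0) = 0, h′(0) = 3.

f: a_k = 3, 12, 24, 32, 32, 128/5, 256/15, …
f∘r: x↦r, Dx↦Dx/r' in L_f ⇒ L₀.
Integrate: L := L₀·Dx.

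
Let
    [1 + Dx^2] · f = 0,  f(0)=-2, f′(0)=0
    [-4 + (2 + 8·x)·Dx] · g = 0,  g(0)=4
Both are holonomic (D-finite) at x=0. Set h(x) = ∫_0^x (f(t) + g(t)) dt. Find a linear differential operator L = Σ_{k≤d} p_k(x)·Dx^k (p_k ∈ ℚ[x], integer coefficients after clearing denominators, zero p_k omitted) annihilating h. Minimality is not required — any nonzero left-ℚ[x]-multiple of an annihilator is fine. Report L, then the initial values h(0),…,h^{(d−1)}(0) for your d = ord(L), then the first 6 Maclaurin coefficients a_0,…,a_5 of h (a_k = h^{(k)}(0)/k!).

f: a_k = -2, 0, 1, 0, -1/12, 0, …
g: a_k = 4, 8, -8, 16, -40, 112, …
h₀=f+g: left-lcm gives L₀, ord ≤ 3.
h=∫h₀ ⇒ L = L₀·Dx.
L = (-26 - 16·x - 32·x^2)·Dx + (-3 - 4·x + 48·x^2 + 64·x^3)·Dx^2 + (-26 - 16·x - 32·x^2)·Dx^3 + (-3 - 4·x + 48·x^2 + 64·x^3)·Dx^4  (order 4).
h: a_k = 0, 2, 4, -7/3, 4, -481/60, …
ICs: h(0) = 0, h′(0) = 2, h′′(0) = 8, h′′′(0) = -14.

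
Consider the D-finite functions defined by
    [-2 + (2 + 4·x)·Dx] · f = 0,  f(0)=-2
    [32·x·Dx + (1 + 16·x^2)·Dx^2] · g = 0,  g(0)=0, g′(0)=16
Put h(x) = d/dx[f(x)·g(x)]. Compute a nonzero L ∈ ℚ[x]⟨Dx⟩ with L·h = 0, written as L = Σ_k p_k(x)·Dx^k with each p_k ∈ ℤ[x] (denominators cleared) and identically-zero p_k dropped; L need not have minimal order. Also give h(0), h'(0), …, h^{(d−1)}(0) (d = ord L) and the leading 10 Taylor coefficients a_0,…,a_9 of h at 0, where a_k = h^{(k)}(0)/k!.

f: a_k = -2, -2, 1, -1, 5/4, -7/4, 21/8, -33/8, 429/64, -715/64, …
g: a_k = 0, 16, 0, -256/3, 0, 4096/5, 0, -65536/7, 0, 1048576/9, …
Product ⇒ symmetric product L₀, ord ≤ 2.
h=h₀': d/dx-closure on L₀ ⇒ L.
L = (29 + 320·x - 1120·x^2 - 3072·x^3 - 768·x^4) + (38 + 300·x - 576·x^2 - 6656·x^3 - 10752·x^4 - 3072·x^5)·Dx + (3 - 20·x - 84·x^2 - 512·x^3 - 2176·x^4 - 3072·x^5 - 1024·x^6)·Dx^2  (order 2).
h: a_k = -32, -64, 560, 1856/3, -25556/3, -47432/5, 2045306/15, 15110512/105, -60850925/28, -283392841/126, …
ICs: h(0) = -32, h′(0) = -64.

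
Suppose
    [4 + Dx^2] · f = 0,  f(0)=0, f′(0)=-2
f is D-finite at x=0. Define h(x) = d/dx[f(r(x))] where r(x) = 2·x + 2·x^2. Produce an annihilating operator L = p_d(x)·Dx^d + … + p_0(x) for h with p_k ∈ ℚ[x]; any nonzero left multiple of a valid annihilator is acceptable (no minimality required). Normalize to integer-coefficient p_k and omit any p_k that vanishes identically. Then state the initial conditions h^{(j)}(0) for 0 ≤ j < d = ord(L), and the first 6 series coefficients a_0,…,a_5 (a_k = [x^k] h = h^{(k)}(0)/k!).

f: a_k = 0, -2, 0, 4/3, 0, -4/15, …
Substitute x→r, Dx→(1/r')Dx; clear ⇒ L₀.
h₀' ⇒ L via d/dx closure of L₀.
L = (28 + 128·x + 384·x^2 + 512·x^3 + 256·x^4) + (-6 - 12·x)·Dx + (1 + 4·x + 4·x^2)·Dx^2  (order 2).
h: a_k = -4, -8, 32, 128, 352/3, -192, …
ICs: h(0) = -4, h′(0) = -8.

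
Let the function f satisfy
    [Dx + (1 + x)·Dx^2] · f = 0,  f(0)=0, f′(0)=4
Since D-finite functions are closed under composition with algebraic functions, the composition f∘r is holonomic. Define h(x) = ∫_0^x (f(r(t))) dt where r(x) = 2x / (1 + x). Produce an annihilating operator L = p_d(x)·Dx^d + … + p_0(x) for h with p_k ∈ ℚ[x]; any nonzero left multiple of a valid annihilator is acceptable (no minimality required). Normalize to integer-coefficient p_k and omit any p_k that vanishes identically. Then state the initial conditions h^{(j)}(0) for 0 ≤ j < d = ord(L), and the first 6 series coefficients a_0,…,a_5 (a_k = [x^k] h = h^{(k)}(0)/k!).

L = (4 + 6·x)·Dx^2 + (1 + 4·x + 3·x^2)·Dx^3  (order 3).
h: a_k = 0, 0, 4, -16/3, 26/3, -16, …
ICs: h(0) = 0, h′(0) = 0, h′′(0) = 8.

f: a_k = 0, 4, -2, 4/3, -1, 4/5, …
Change of var in L_f (x↦r) gives L₀.
Integrate: L := L₀·Dx.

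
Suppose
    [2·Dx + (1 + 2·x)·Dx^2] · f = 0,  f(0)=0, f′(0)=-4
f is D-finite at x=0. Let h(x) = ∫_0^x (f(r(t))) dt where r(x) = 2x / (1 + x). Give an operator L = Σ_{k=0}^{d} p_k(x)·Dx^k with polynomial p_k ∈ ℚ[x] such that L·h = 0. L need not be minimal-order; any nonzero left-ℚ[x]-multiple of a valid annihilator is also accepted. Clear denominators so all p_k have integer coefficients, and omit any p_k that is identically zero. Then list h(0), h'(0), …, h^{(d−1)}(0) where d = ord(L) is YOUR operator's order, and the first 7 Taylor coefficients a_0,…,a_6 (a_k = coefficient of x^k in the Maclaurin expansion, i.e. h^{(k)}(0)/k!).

f: a_k = 0, -4, 4, -16/3, 8, -64/5, 64/3, …
L₀ from L_f via x↦r, Dx↦r'^{-1}Dx.
h=∫h₀ ⇒ L = L₀·Dx.
L = (6 + 10·x)·Dx^2 + (1 + 6·x + 5·x^2)·Dx^3  (order 3).
h: a_k = 0, 0, -4, 8, -62/3, 312/5, -3124/15, …
ICs: h(0) = 0, h′(0) = 0, h′′(0) = -8.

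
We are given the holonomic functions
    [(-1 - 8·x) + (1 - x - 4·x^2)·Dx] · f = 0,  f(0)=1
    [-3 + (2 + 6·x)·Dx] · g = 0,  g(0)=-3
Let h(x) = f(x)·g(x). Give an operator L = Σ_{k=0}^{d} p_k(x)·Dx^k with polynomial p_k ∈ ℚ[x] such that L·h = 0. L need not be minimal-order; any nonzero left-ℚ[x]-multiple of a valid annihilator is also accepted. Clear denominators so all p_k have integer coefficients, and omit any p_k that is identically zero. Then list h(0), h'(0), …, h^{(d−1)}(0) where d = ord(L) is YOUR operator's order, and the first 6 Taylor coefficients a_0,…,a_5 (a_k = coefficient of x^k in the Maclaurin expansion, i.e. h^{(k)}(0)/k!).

L = (5 + 19·x + 36·x^2) + (-2 - 4·x + 14·x^2 + 24·x^3)·Dx  (order 1).
h: a_k = -3, -15/2, -129/8, -819/16, -13593/128, -84705/256, …
ICs: h(0) = -3.

f: a_k = 1, 1, 5, 9, 29, 65, …
g: a_k = -3, -9/2, 27/8, -81/16, 1215/128, -5103/256, …
L₀ := L_f ⊗_s L_g (sym. prod.), ord ≤ 1.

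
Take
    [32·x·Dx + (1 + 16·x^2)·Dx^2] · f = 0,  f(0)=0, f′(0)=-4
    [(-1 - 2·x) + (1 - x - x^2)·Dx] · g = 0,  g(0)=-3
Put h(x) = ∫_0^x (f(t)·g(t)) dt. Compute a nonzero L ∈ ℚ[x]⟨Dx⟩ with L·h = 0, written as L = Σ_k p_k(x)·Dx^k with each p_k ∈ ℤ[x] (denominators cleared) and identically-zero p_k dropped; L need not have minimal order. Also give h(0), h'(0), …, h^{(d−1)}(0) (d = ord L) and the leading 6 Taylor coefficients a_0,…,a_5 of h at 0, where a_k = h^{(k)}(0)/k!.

L = (2 + 32·x + 96·x^2)·Dx + (2 - 28·x + 64·x^2 + 96·x^3)·Dx^2 + (-1 + x - 15·x^2 + 16·x^3 + 16·x^4)·Dx^3  (order 3).
h: a_k = 0, 0, 6, 4, -10, -28/5, …
ICs: h(0) = 0, h′(0) = 0, h′′(0) = 12.

f: a_k = 0, -4, 0, 64/3, 0, -1024/5, …
g: a_k = -3, -3, -6, -9, -15, -24, …
Sym-product of L_f,L_g gives L₀ (≤ ord 2).
Integrate: L := L₀·Dx.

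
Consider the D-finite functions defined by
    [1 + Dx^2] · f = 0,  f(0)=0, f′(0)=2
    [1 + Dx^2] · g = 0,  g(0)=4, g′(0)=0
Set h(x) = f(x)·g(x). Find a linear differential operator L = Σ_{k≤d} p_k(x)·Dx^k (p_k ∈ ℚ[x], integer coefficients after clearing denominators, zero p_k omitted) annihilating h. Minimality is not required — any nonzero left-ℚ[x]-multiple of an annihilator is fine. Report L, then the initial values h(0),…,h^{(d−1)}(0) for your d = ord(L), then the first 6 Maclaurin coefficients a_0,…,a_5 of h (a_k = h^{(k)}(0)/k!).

L = 4·Dx + Dx^3  (order 3).
h: a_k = 0, 8, 0, -16/3, 0, 16/15, …
ICs: h(0) = 0, h′(0) = 8, h′′(0) = 0.

f: a_k = 0, 2, 0, -1/3, 0, 1/60, …
g: a_k = 4, 0, -2, 0, 1/6, 0, …
Sym-product of L_f,L_g gives L₀ (≤ ord 4).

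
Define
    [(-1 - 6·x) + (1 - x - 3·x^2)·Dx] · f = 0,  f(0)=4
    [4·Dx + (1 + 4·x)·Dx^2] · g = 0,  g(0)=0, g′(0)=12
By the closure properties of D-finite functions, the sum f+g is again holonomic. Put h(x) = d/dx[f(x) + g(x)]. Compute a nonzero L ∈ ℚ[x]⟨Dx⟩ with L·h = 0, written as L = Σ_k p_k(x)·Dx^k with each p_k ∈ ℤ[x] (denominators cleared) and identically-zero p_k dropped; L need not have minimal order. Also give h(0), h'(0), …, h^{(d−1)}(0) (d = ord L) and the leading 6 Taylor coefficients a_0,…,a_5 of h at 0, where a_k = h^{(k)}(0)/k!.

f: a_k = 4, 4, 16, 28, 76, 160, …
g: a_k = 0, 12, -24, 64, -192, 3072/5, …
Weyl lclm of L_f,L_g ⇒ L₀ (ord ≤ 3).
Differentiate: ansatz ord ≤ ord L₀ ⇒ L.
L = (212 + 1072·x + 3144·x^2 + 2160·x^3 + 2592·x^4) + (5 + 248·x + 1922·x^2 + 4308·x^3 + 4464·x^4 + 4320·x^5)·Dx + (-6 - 53·x - 108·x^2 + 110·x^3 + 519·x^4 + 1044·x^5 + 864·x^6)·Dx^2  (order 2).
h: a_k = 16, -16, 276, -464, 3872, -9960, …
ICs: h(0) = 16, h′(0) = -16.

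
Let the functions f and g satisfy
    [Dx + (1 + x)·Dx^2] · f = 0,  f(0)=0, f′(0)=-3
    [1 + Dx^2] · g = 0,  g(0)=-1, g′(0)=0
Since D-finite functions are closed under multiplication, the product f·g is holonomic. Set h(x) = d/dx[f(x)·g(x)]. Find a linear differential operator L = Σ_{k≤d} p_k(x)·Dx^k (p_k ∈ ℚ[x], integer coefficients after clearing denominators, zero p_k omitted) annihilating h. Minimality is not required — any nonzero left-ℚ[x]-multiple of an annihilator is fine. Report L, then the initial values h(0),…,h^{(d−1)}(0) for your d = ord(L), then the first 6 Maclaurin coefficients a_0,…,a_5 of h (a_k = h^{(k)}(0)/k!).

f: a_k = 0, -3, 3/2, -1, 3/4, -3/5, …
g: a_k = -1, 0, 1/2, 0, -1/24, 0, …
Product ⇒ symmetric product L₀, ord ≤ 4.
Derive L from L₀ (diff closure).
L = (-25 - 44·x - 42·x^2 + 12·x^3 + 43·x^4 + 24·x^5 + 4·x^6) + (-24 - 32·x + 20·x^2 + 60·x^3 + 40·x^4 + 8·x^5)·Dx + (-28 - 44·x - 14·x^2 + 72·x^3 + 98·x^4 + 48·x^5 + 8·x^6)·Dx^2 + (-24 - 32·x + 20·x^2 + 60·x^3 + 40·x^4 + 8·x^5)·Dx^3 + (-3 + 28·x^2 + 60·x^3 + 55·x^4 + 24·x^5 + 4·x^6)·Dx^4  (order 4).
h: a_k = 3, -3, -3/2, 0, 9/8, -9/8, …
ICs: h(0) = 3, h′(0) = -3, h′′(0) = -3, h′′′(0) = 0.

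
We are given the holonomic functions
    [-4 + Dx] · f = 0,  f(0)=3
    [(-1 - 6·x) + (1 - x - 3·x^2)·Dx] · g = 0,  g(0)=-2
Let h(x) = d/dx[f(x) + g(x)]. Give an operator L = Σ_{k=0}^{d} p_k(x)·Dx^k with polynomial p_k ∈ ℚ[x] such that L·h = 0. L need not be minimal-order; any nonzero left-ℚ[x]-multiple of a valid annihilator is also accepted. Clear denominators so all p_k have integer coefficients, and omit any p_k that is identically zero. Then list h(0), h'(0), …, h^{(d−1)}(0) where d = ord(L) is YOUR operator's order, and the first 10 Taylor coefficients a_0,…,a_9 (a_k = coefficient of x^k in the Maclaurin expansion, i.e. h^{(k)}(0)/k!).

L = (20 + 496·x + 552·x^2 + 2160·x^3 + 1296·x^4) + (-13 - 112·x - 298·x^2 - 516·x^3 + 360·x^4 + 432·x^5)·Dx + (2 - 3·x + 40·x^2 - 6·x^3 - 171·x^4 - 108·x^5)·Dx^2  (order 2).
h: a_k = 10, 32, 54, -24, -272, -5308/5, -44546/15, -849344/105, -2188462/105, -50700508/945, …
ICs: h(0) = 10, h′(0) = 32.

f: a_k = 3, 12, 24, 32, 32, 128/5, 256/15, 1024/105, 512/105, 2048/945, …
g: a_k = -2, -2, -8, -14, -38, -80, -194, -434, -1016, -2318, …
Weyl lclm of L_f,L_g ⇒ L₀ (ord ≤ 2).
h=h₀': d/dx-closure on L₀ ⇒ L.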